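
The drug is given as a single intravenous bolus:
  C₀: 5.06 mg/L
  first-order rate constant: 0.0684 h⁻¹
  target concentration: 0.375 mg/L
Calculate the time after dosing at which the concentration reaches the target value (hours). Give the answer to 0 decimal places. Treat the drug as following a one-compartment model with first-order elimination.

38 h

t = ln(C₀ / C) / k = ln(5.060 / 0.375) / 0.06840
  = ln(13.49) / 0.06840 = 2.602 / 0.06840 = 38.04 h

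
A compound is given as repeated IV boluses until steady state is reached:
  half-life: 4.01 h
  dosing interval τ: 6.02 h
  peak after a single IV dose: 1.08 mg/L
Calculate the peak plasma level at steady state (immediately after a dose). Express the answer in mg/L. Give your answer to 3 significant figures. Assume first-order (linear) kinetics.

1.67 mg/L

k = ln2 / t½ = 0.693147 / 4.01 = 0.1729 h⁻¹
e^(−kτ) = e^(−0.1729 × 6.02) = 0.3532
Accumulation ratio R = 1 / (1 − e^(−kτ)) = 1 / (1 − 0.3532) = 1.546
Steady-state peak = C₀ × R = 1.08 × 1.546 = 1.670 mg/L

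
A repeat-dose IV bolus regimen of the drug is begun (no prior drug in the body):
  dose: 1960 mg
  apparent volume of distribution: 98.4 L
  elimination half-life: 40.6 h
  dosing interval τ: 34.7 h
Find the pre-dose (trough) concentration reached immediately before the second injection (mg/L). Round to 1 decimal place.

C₀ per dose = Dose / Vd = 1960 / 98.4 = 19.92 mg/L
k = ln2 / t½ = 0.693147 / 40.6 = 0.01707 h⁻¹
Fraction remaining after one interval: r = e^(−kτ) = e^(−0.01707 × 34.7) = 0.5530
Before dose 2, 1 dose has been given (aged 1τ).
C_trough = C₀ × r = 19.92 × 0.5530 = 11.02 mg/L

11.0 mg/L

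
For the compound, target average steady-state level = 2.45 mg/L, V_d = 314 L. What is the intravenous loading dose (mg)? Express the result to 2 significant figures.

770 mg

LD = Css × Vd = 2.45 × 314 = 769.3 mg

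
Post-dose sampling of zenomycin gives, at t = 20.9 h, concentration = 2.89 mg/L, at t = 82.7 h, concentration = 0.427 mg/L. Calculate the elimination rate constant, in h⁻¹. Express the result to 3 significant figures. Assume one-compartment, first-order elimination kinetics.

k = ln(C₁/C₂) / (t₂ − t₁) = ln(2.89/0.427) / (82.7 − 20.9)
  = 1.912 / 61.80 = 0.03094 h⁻¹

0.0309 h⁻¹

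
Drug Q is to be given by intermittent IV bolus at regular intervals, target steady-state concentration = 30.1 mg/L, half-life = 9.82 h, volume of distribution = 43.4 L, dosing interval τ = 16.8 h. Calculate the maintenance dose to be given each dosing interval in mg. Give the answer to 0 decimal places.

k = ln2 / t½ = 0.693147 / 9.82 = 0.07059 h⁻¹
CL = k × Vd = 0.07059 × 43.4 = 3.064 L/h
At steady state, Dose/τ = Css × CL.
Dose = Css × CL × τ = 30.1 × 3.064 × 16.8 = 1549 mg

1549 mg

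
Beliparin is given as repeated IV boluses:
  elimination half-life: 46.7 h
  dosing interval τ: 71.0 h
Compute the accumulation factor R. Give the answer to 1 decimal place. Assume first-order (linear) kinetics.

1.5

k = ln2 / t½ = 0.693147 / 46.7 = 0.01484 h⁻¹
e^(−kτ) = e^(−0.01484 × 71.0) = 0.3487
Accumulation ratio R = 1 / (1 − e^(−kτ)) = 1 / (1 − 0.3487) = 1.535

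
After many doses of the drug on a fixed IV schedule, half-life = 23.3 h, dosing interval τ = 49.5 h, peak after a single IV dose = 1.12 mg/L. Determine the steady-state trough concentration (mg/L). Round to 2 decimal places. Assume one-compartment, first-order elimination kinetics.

0.33 mg/L

k = ln2 / t½ = 0.693147 / 23.3 = 0.02975 h⁻¹
e^(−kτ) = e^(−0.02975 × 49.5) = 0.2293
Accumulation ratio R = 1 / (1 − e^(−kτ)) = 1 / (1 − 0.2293) = 1.298
Steady-state trough = C₀ × R × e^(−kτ) = 1.12 × 1.298 × 0.2293 = 0.3333 mg/L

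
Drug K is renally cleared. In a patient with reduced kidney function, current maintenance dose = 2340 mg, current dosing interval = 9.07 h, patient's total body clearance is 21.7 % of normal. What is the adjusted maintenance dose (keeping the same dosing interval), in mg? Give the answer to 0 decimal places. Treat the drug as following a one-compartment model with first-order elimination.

508 mg

To keep the same average steady-state level, dosing rate must scale with clearance.
CL ratio = 21.7 / 100 = 0.2170
New dose (same interval) = 2340 × 0.2170 = 507.8 mg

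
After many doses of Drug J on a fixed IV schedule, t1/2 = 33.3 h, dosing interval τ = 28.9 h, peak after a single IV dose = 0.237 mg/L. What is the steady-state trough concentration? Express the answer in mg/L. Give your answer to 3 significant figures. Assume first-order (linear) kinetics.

0.287 mg/L

k = ln2 / t½ = 0.693147 / 33.3 = 0.02082 h⁻¹
e^(−kτ) = e^(−0.02082 × 28.9) = 0.5479
Accumulation ratio R = 1 / (1 − e^(−kτ)) = 1 / (1 − 0.5479) = 2.212
Steady-state trough = C₀ × R × e^(−kτ) = 0.237 × 2.212 × 0.5479 = 0.2872 mg/L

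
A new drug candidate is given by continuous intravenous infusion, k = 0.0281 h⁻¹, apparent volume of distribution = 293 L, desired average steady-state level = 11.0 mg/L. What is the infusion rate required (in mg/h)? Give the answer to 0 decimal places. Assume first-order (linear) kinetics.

CL = k × Vd = 0.02810 × 293 = 8.233 L/h
At steady state, infusion rate R₀ = Css × CL = 11.0 × 8.233 = 90.56 mg/h

91 mg/h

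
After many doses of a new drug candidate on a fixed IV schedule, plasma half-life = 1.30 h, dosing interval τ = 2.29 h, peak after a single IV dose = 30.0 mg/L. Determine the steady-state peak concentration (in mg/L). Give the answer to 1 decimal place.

42.5 mg/L

k = ln2 / t½ = 0.693147 / 1.30 = 0.5332 h⁻¹
e^(−kτ) = e^(−0.5332 × 2.29) = 0.2949
Accumulation ratio R = 1 / (1 − e^(−kτ)) = 1 / (1 − 0.2949) = 1.418
Steady-state peak = C₀ × R = 30.0 × 1.418 = 42.54 mg/L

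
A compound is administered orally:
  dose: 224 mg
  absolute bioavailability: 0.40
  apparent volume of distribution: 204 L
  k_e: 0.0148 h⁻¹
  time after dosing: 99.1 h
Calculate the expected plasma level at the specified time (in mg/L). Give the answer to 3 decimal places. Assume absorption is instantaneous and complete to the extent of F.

Amount reaching circulation = F × Dose = 0.40 × 224.0 = 89.60 mg
C₀ = F·Dose / Vd = 89.60 / 204 = 0.4392 mg/L
C = C₀ · e^(−k·t) = 0.4392 × e^(−0.01480 × 99.1)
  = 0.4392 × 0.2307 = 0.1013 mg/L

0.101 mg/L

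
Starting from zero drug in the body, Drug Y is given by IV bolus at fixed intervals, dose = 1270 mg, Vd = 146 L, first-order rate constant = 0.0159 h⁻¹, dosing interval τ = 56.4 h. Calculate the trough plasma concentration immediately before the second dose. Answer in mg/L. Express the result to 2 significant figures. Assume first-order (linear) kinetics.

C₀ per dose = Dose / Vd = 1270 / 146 = 8.699 mg/L
Fraction remaining after one interval: r = e^(−kτ) = e^(−0.01590 × 56.4) = 0.4079
Before dose 2, 1 dose has been given (aged 1τ).
C_trough = C₀ × r = 8.699 × 0.4079 = 3.548 mg/L

3.5 mg/L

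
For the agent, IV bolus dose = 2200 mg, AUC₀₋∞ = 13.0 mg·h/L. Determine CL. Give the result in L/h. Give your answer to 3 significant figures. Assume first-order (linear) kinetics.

169 L/h

CL = Dose / AUC = 2200 / 13.0 = 169.2 L/h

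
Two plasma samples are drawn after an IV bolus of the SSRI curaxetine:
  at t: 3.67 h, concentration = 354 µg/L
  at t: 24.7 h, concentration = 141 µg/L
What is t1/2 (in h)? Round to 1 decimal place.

15.8 h

k = ln(C₁/C₂) / (t₂ − t₁) = ln(354/141) / (24.7 − 3.67)
  = 0.9205 / 21.03 = 0.04377 h⁻¹
t½ = ln2 / k = 0.693147 / 0.04377 = 15.84 h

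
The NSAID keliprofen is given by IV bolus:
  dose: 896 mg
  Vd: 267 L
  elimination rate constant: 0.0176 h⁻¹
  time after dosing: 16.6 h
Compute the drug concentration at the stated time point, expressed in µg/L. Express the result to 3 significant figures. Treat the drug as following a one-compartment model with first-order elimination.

C₀ = Dose / Vd = 896.0 / 267 = 3.356 mg/L
C = C₀ · e^(−k·t) = 3.356 × e^(−0.01760 × 16.6)
  = 3.356 × 0.7466 = 2.506 mg/L
Convert: 2.506 mg/L × 1000 = 2506 µg/L

2510 µg/L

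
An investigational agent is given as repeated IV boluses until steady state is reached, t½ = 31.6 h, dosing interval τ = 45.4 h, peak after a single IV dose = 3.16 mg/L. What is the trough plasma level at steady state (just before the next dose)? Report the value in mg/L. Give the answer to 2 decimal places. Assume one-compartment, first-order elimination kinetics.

k = ln2 / t½ = 0.693147 / 31.6 = 0.02194 h⁻¹
e^(−kτ) = e^(−0.02194 × 45.4) = 0.3693
Accumulation ratio R = 1 / (1 − e^(−kτ)) = 1 / (1 − 0.3693) = 1.586
Steady-state trough = C₀ × R × e^(−kτ) = 3.16 × 1.586 × 0.3693 = 1.851 mg/L

1.85 mg/L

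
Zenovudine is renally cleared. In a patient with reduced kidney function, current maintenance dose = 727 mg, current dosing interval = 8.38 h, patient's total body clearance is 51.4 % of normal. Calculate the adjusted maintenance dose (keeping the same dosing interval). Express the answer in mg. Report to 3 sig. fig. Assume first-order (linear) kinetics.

374 mg

To keep the same average steady-state level, dosing rate must scale with clearance.
CL ratio = 51.4 / 100 = 0.5140
New dose (same interval) = 727 × 0.5140 = 373.7 mg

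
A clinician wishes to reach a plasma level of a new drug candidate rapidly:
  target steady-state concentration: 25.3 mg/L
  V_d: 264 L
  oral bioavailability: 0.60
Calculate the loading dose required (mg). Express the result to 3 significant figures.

LD = Css × Vd / F = 25.3 × 264 / 0.60 = 11130 mg

11100 mg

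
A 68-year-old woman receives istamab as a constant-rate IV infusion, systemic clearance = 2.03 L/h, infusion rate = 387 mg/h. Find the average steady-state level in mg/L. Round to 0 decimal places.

At steady state Css = R₀ / CL = 387 / 2.030 = 190.6 mg/L

191 mg/L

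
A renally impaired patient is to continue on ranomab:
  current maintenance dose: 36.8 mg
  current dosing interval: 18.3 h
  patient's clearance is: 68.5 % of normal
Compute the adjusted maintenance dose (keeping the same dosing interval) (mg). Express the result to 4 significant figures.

To keep the same average steady-state level, dosing rate must scale with clearance.
CL ratio = 68.5 / 100 = 0.6850
New dose (same interval) = 36.8 × 0.6850 = 25.21 mg

25.21 mg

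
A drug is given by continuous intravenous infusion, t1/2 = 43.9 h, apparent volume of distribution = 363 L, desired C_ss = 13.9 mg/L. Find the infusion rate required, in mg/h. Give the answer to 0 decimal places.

k = ln2 / t½ = 0.693147 / 43.9 = 0.01579 h⁻¹
CL = k × Vd = 0.01579 × 363 = 5.732 L/h
At steady state, infusion rate R₀ = Css × CL = 13.9 × 5.732 = 79.67 mg/h

80 mg/h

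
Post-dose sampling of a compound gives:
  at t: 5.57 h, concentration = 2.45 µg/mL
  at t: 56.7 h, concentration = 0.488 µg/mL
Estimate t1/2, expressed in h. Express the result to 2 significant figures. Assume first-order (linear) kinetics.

22 h

k = ln(C₁/C₂) / (t₂ − t₁) = ln(2.45/0.488) / (56.7 − 5.57)
  = 1.614 / 51.13 = 0.03157 h⁻¹
t½ = ln2 / k = 0.693147 / 0.03157 = 21.96 h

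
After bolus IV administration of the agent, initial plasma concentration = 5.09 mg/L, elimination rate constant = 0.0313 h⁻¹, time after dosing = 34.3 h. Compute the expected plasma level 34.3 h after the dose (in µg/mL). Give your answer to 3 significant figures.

C = C₀ · e^(−k·t) = 5.090 × e^(−0.03130 × 34.3)
  = 5.090 × 0.3418 = 1.740 mg/L
(1.740 mg/L = 1.740 µg/mL)

1.74 µg/mL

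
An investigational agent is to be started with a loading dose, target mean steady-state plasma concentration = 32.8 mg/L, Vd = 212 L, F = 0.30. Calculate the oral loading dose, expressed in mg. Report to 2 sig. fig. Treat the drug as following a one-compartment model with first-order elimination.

LD = Css × Vd / F = 32.8 × 212 / 0.30 = 23180 mg

23000 mg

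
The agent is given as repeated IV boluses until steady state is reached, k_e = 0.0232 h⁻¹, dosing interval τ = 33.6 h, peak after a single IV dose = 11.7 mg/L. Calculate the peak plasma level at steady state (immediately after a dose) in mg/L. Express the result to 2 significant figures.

e^(−kτ) = e^(−0.02320 × 33.6) = 0.4586
Accumulation ratio R = 1 / (1 − e^(−kτ)) = 1 / (1 − 0.4586) = 1.847
Steady-state peak = C₀ × R = 11.7 × 1.847 = 21.61 mg/L

22 mg/L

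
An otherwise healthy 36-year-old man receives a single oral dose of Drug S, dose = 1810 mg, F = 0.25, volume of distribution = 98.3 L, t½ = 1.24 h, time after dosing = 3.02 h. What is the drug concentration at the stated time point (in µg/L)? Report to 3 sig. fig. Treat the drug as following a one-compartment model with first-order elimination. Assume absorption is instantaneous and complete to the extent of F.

851 µg/L

Amount reaching circulation = F × Dose = 0.25 × 1810 = 452.5 mg
C₀ = F·Dose / Vd = 452.5 / 98.3 = 4.603 mg/L
k = ln2 / t½ = 0.693147 / 1.24 = 0.5590 h⁻¹
C = C₀ · e^(−k·t) = 4.603 × e^(−0.5590 × 3.02)
  = 4.603 × 0.1849 = 0.8511 mg/L
Convert: 0.8511 mg/L × 1000 = 851.1 µg/L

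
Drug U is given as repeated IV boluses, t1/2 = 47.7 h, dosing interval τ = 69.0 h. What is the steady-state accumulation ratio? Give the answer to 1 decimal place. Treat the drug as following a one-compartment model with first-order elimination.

1.6

k = ln2 / t½ = 0.693147 / 47.7 = 0.01453 h⁻¹
e^(−kτ) = e^(−0.01453 × 69.0) = 0.3669
Accumulation ratio R = 1 / (1 − e^(−kτ)) = 1 / (1 − 0.3669) = 1.580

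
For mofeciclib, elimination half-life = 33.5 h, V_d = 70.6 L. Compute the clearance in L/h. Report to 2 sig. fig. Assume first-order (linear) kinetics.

k = ln2 / t½ = 0.693147 / 33.5 = 0.02069 h⁻¹
CL = k × Vd = 0.02069 × 70.6 = 1.461 L/h

1.5 L/h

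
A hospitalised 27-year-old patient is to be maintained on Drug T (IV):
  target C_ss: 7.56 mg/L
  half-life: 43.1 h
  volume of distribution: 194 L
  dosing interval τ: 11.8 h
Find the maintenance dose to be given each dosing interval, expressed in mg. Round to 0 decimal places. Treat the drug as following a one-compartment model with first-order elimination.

k = ln2 / t½ = 0.693147 / 43.1 = 0.01608 h⁻¹
CL = k × Vd = 0.01608 × 194 = 3.120 L/h
At steady state, Dose/τ = Css × CL.
Dose = Css × CL × τ = 7.56 × 3.120 × 11.8 = 278.3 mg

278 mg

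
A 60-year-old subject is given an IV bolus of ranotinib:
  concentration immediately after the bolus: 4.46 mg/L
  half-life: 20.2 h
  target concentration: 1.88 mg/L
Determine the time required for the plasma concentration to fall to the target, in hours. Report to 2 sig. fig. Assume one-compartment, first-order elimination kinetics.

k = ln2 / t½ = 0.693147 / 20.2 = 0.03431 h⁻¹
t = ln(C₀ / C) / k = ln(4.460 / 1.88) / 0.03431
  = ln(2.372) / 0.03431 = 0.8637 / 0.03431 = 25.17 h

25 h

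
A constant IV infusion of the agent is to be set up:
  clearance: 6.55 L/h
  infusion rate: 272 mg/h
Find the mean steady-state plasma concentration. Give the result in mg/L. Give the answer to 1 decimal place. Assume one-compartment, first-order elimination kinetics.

41.5 mg/L

At steady state Css = R₀ / CL = 272 / 6.550 = 41.53 mg/L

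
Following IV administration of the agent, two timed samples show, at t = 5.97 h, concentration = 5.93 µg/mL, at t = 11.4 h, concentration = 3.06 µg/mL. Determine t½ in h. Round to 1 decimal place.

5.7 h

k = ln(C₁/C₂) / (t₂ − t₁) = ln(5.93/3.06) / (11.4 − 5.97)
  = 0.6616 / 5.430 = 0.1218 h⁻¹
t½ = ln2 / k = 0.693147 / 0.1218 = 5.691 h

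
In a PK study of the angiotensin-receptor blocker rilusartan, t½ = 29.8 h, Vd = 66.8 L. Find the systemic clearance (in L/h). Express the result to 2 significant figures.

1.6 L/h

k = ln2 / t½ = 0.693147 / 29.8 = 0.02326 h⁻¹
CL = k × Vd = 0.02326 × 66.8 = 1.554 L/h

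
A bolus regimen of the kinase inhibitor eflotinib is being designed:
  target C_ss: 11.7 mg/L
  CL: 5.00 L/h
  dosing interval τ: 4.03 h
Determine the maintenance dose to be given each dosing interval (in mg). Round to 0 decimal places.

236 mg

At steady state, Dose/τ = Css × CL.
Dose = Css × CL × τ = 11.7 × 5.000 × 4.03 = 235.8 mg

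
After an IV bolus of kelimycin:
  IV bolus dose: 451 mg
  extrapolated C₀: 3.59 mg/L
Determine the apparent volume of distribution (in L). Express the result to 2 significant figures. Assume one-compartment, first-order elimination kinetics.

130 L

Vd = Dose / C₀ = 451.0 / 3.59 = 125.6 L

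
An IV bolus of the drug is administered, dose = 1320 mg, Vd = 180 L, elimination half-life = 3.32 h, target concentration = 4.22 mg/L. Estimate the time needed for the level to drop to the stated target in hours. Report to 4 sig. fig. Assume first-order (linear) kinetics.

2.647 h

C₀ = Dose / Vd = 1320 / 180 = 7.333 mg/L
k = ln2 / t½ = 0.693147 / 3.32 = 0.2088 h⁻¹
t = ln(C₀ / C) / k = ln(7.333 / 4.22) / 0.2088
  = ln(1.738) / 0.2088 = 0.5527 / 0.2088 = 2.647 h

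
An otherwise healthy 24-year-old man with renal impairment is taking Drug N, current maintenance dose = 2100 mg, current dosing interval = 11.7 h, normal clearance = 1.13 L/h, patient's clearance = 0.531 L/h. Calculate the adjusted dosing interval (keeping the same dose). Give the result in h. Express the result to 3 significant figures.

24.9 h

To keep the same average steady-state level, dosing rate must scale with clearance.
CL ratio = 0.531 / 1.13 = 0.4699
New interval (same dose) = 11.7 / 0.4699 = 24.90 h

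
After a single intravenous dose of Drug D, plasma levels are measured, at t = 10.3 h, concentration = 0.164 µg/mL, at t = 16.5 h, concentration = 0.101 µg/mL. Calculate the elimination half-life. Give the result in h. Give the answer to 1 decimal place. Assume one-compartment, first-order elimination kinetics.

k = ln(C₁/C₂) / (t₂ − t₁) = ln(0.164/0.101) / (16.5 − 10.3)
  = 0.4847 / 6.200 = 0.07818 h⁻¹
t½ = ln2 / k = 0.693147 / 0.07818 = 8.866 h

8.9 h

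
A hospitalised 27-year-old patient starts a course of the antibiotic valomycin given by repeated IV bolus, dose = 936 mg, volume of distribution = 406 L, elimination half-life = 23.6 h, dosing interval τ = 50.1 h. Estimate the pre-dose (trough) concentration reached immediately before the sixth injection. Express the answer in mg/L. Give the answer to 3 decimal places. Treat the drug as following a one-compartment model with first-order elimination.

0.687 mg/L

C₀ per dose = Dose / Vd = 936 / 406 = 2.305 mg/L
k = ln2 / t½ = 0.693147 / 23.6 = 0.02937 h⁻¹
Fraction remaining after one interval: r = e^(−kτ) = e^(−0.02937 × 50.1) = 0.2296
Before dose 6, 5 doses have been given (aged 1τ, 2τ, 3τ, 4τ, 5τ).
C_trough = C₀ × (r + r² + … + r^5) = C₀ × r(1−r^5)/(1−r)
        = 2.305 × 0.2296 × (1 − 0.0006381) / (1 − 0.2296) = 0.6865 mg/L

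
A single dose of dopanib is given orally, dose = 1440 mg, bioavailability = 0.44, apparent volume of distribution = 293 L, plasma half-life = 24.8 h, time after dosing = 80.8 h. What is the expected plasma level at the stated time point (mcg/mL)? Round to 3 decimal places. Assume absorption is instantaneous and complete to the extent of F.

Amount reaching circulation = F × Dose = 0.44 × 1440 = 633.6 mg
C₀ = F·Dose / Vd = 633.6 / 293 = 2.162 mg/L
k = ln2 / t½ = 0.693147 / 24.8 = 0.02795 h⁻¹
C = C₀ · e^(−k·t) = 2.162 × e^(−0.02795 × 80.8)
  = 2.162 × 0.1045 = 0.2259 mg/L
(0.2259 mg/L = 0.2259 mcg/mL)

0.226 mcg/mL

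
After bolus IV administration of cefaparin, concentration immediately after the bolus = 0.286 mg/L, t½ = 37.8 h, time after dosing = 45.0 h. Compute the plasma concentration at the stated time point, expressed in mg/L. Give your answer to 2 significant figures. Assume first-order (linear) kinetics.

k = ln2 / t½ = 0.693147 / 37.8 = 0.01834 h⁻¹
C = C₀ · e^(−k·t) = 0.2860 × e^(−0.01834 × 45.0)
  = 0.2860 × 0.4381 = 0.1253 mg/L

0.13 mg/L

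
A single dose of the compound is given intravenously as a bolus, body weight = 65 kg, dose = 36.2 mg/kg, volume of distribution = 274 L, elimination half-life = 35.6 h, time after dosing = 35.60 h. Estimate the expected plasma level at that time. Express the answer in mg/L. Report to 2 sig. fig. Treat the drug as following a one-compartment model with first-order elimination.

Total dose = 36.2 × 65 = 2353 mg
C₀ = Dose / Vd = 2353 / 274 = 8.588 mg/L
k = ln2 / t½ = 0.693147 / 35.6 = 0.01947 h⁻¹
t / t½ = 35.60 / 35.6 = 1 half-lives
C = C₀ × (1/2)^1 = 8.588 × 0.5000 = 4.294 mg/L

4.3 mg/L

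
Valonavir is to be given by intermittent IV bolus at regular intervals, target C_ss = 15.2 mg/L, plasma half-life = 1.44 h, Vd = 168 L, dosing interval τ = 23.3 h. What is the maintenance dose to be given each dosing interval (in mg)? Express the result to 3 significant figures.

28600 mg

k = ln2 / t½ = 0.693147 / 1.44 = 0.4814 h⁻¹
CL = k × Vd = 0.4814 × 168 = 80.88 L/h
At steady state, Dose/τ = Css × CL.
Dose = Css × CL × τ = 15.2 × 80.88 × 23.3 = 28640 mg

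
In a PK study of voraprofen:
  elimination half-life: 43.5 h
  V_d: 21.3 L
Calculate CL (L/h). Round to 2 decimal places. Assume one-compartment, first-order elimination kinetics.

0.34 L/h

k = ln2 / t½ = 0.693147 / 43.5 = 0.01593 h⁻¹
CL = k × Vd = 0.01593 × 21.3 = 0.3393 L/h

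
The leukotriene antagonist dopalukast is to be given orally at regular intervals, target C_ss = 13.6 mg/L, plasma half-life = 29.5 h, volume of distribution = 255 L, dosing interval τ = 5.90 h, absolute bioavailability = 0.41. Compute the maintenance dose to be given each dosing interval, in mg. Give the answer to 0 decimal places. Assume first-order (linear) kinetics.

1173 mg

k = ln2 / t½ = 0.693147 / 29.5 = 0.02350 h⁻¹
CL = k × Vd = 0.02350 × 255 = 5.993 L/h
At steady state, F × (Dose/τ) = Css × CL.
Dose = Css × CL × τ / F = 13.6 × 5.993 × 5.90 / 0.41 = 1173 mg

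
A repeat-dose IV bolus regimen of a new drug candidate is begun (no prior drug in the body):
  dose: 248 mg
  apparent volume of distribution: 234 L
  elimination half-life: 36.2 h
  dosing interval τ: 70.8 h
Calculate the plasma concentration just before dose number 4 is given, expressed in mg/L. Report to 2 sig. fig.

C₀ per dose = Dose / Vd = 248 / 234 = 1.060 mg/L
k = ln2 / t½ = 0.693147 / 36.2 = 0.01915 h⁻¹
Fraction remaining after one interval: r = e^(−kτ) = e^(−0.01915 × 70.8) = 0.2577
Before dose 4, 3 doses have been given (aged 1τ, 2τ, 3τ).
C_trough = C₀ × (r + r² + … + r^3) = C₀ × r(1−r^3)/(1−r)
        = 1.060 × 0.2577 × (1 − 0.01711) / (1 − 0.2577) = 0.3617 mg/L

0.36 mg/L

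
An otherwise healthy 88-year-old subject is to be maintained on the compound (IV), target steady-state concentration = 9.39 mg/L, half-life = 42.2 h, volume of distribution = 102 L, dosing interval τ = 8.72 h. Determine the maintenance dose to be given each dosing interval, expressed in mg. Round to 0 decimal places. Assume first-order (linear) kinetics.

137 mg

k = ln2 / t½ = 0.693147 / 42.2 = 0.01643 h⁻¹
CL = k × Vd = 0.01643 × 102 = 1.676 L/h
At steady state, Dose/τ = Css × CL.
Dose = Css × CL × τ = 9.39 × 1.676 × 8.72 = 137.2 mg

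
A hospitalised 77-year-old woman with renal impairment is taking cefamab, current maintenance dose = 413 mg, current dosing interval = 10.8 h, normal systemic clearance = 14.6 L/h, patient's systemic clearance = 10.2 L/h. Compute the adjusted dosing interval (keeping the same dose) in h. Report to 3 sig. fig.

To keep the same average steady-state level, dosing rate must scale with clearance.
CL ratio = 10.2 / 14.6 = 0.6986
New interval (same dose) = 10.8 / 0.6986 = 15.46 h

15.5 h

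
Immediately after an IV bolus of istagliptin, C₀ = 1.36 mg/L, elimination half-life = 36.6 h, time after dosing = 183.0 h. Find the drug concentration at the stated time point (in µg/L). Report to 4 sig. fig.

k = ln2 / t½ = 0.693147 / 36.6 = 0.01894 h⁻¹
t / t½ = 183.0 / 36.6 = 5 half-lives
C = C₀ × (1/2)^5 = 1.360 × 0.03125 = 0.04250 mg/L
Convert: 0.04250 mg/L × 1000 = 42.50 µg/L

42.50 µg/L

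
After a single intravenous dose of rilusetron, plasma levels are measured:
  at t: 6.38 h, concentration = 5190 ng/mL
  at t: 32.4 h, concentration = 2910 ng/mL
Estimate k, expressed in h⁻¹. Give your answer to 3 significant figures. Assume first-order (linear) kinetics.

0.0222 h⁻¹

k = ln(C₁/C₂) / (t₂ − t₁) = ln(5190/2910) / (32.4 − 6.38)
  = 0.5786 / 26.02 = 0.02224 h⁻¹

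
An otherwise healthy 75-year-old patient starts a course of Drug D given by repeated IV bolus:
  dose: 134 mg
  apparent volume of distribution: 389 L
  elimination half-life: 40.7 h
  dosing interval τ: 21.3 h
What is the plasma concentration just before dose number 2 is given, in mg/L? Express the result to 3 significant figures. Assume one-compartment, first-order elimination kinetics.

C₀ per dose = Dose / Vd = 134 / 389 = 0.3445 mg/L
k = ln2 / t½ = 0.693147 / 40.7 = 0.01703 h⁻¹
Fraction remaining after one interval: r = e^(−kτ) = e^(−0.01703 × 21.3) = 0.6958
Before dose 2, 1 dose has been given (aged 1τ).
C_trough = C₀ × r = 0.3445 × 0.6958 = 0.2397 mg/L

0.240 mg/L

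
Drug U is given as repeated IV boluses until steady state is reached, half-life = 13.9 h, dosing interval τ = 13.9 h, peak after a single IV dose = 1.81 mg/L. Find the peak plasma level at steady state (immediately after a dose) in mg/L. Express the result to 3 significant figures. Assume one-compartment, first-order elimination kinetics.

k = ln2 / t½ = 0.693147 / 13.9 = 0.04987 h⁻¹
e^(−kτ) = e^(−0.04987 × 13.9) = 0.5000
Accumulation ratio R = 1 / (1 − e^(−kτ)) = 1 / (1 − 0.5000) = 2.000
Steady-state peak = C₀ × R = 1.81 × 2.000 = 3.620 mg/L

3.62 mg/L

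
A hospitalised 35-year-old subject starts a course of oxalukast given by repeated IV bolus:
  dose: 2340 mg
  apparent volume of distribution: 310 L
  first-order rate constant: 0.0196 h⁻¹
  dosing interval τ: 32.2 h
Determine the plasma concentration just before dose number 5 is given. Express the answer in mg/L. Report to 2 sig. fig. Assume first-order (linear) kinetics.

C₀ per dose = Dose / Vd = 2340 / 310 = 7.548 mg/L
Fraction remaining after one interval: r = e^(−kτ) = e^(−0.01960 × 32.2) = 0.5320
Before dose 5, 4 doses have been given (aged 1τ, 2τ, 3τ, 4τ).
C_trough = C₀ × (r + r² + … + r^4) = C₀ × r(1−r^4)/(1−r)
        = 7.548 × 0.5320 × (1 − 0.08010) / (1 − 0.5320) = 7.893 mg/L

7.9 mg/L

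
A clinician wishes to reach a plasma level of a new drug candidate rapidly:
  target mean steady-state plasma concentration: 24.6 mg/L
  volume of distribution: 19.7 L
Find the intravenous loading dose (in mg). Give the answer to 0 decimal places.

LD = Css × Vd = 24.6 × 19.7 = 484.6 mg

485 mg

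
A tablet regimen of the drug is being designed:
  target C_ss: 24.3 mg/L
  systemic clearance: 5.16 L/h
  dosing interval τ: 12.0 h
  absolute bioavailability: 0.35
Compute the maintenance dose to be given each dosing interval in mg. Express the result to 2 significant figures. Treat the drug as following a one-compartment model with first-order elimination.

At steady state, F × (Dose/τ) = Css × CL.
Dose = Css × CL × τ / F = 24.3 × 5.160 × 12.0 / 0.35 = 4299 mg

4300 mg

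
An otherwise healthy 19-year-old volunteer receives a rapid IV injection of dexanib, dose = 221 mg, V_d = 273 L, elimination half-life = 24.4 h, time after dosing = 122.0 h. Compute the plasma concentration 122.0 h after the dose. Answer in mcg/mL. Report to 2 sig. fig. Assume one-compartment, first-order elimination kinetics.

0.025 mcg/mL

C₀ = Dose / Vd = 221.0 / 273 = 0.8095 mg/L
k = ln2 / t½ = 0.693147 / 24.4 = 0.02841 h⁻¹
t / t½ = 122.0 / 24.4 = 5 half-lives
C = C₀ × (1/2)^5 = 0.8095 × 0.03125 = 0.02530 mg/L
(0.02530 mg/L = 0.02530 mcg/mL)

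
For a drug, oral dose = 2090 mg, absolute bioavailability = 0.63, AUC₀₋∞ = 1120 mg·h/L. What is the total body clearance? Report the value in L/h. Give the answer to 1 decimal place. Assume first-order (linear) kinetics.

1.2 L/h

CL = F·Dose / AUC = 0.63 × 2090 / 1120 = 1.176 L/h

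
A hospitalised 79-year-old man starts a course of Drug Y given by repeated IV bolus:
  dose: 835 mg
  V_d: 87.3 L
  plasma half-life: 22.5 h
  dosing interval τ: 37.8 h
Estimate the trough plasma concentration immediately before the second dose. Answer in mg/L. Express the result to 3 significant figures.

C₀ per dose = Dose / Vd = 835 / 87.3 = 9.565 mg/L
k = ln2 / t½ = 0.693147 / 22.5 = 0.03081 h⁻¹
Fraction remaining after one interval: r = e^(−kτ) = e^(−0.03081 × 37.8) = 0.3120
Before dose 2, 1 dose has been given (aged 1τ).
C_trough = C₀ × r = 9.565 × 0.3120 = 2.984 mg/L

2.98 mg/L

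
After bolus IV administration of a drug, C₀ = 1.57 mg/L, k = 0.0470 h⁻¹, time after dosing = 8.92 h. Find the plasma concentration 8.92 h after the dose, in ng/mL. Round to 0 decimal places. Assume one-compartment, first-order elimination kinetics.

1032 ng/mL

C = C₀ · e^(−k·t) = 1.570 × e^(−0.04700 × 8.92)
  = 1.570 × 0.6575 = 1.032 mg/L
Convert: 1.032 mg/L × 1000 = 1032 ng/mL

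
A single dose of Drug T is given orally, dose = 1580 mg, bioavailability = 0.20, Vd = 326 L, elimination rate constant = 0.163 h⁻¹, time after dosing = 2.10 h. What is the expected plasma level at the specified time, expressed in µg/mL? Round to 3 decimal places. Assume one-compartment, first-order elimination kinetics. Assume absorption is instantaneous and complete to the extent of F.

0.688 µg/mL

Amount reaching circulation = F × Dose = 0.20 × 1580 = 316.0 mg
C₀ = F·Dose / Vd = 316.0 / 326 = 0.9693 mg/L
C = C₀ · e^(−k·t) = 0.9693 × e^(−0.1630 × 2.10)
  = 0.9693 × 0.7101 = 0.6883 mg/L
(0.6883 mg/L = 0.6883 µg/mL)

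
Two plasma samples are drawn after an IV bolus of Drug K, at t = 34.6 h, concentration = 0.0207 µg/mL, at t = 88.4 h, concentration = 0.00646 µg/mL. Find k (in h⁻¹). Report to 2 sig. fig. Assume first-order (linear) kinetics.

k = ln(C₁/C₂) / (t₂ − t₁) = ln(0.0207/0.00646) / (88.4 − 34.6)
  = 1.165 / 53.80 = 0.02165 h⁻¹

0.022 h⁻¹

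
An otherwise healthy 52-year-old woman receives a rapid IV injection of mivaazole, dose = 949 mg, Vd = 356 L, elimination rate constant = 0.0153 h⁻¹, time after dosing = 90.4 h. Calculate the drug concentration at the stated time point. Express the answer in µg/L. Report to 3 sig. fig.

C₀ = Dose / Vd = 949.0 / 356 = 2.666 mg/L
C = C₀ · e^(−k·t) = 2.666 × e^(−0.01530 × 90.4)
  = 2.666 × 0.2508 = 0.6686 mg/L
Convert: 0.6686 mg/L × 1000 = 668.6 µg/L

669 µg/L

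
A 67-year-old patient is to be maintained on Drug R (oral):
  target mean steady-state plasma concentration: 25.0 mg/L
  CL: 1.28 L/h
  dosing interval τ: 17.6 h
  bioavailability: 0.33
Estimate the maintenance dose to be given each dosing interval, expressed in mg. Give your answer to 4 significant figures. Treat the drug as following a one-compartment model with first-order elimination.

At steady state, F × (Dose/τ) = Css × CL.
Dose = Css × CL × τ / F = 25.0 × 1.280 × 17.6 / 0.33 = 1707 mg

1707 mg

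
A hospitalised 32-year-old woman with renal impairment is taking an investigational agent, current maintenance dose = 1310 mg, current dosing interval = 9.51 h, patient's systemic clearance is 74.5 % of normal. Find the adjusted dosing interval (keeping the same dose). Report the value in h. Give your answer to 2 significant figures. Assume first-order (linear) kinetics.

To keep the same average steady-state level, dosing rate must scale with clearance.
CL ratio = 74.5 / 100 = 0.7450
New interval (same dose) = 9.51 / 0.7450 = 12.77 h

13 h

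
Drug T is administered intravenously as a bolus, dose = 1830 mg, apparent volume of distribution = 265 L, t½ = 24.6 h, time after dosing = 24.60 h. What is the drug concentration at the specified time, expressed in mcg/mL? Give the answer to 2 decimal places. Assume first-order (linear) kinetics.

C₀ = Dose / Vd = 1830 / 265 = 6.906 mg/L
k = ln2 / t½ = 0.693147 / 24.6 = 0.02818 h⁻¹
t / t½ = 24.60 / 24.6 = 1 half-lives
C = C₀ × (1/2)^1 = 6.906 × 0.5000 = 3.453 mg/L
(3.453 mg/L = 3.453 mcg/mL)

3.45 mcg/mL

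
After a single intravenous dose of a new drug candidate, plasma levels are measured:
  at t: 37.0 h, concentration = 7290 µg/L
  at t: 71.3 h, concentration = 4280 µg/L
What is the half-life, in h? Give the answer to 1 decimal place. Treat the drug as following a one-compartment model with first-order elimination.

44.6 h

k = ln(C₁/C₂) / (t₂ − t₁) = ln(7290/4280) / (71.3 − 37.0)
  = 0.5326 / 34.30 = 0.01553 h⁻¹
t½ = ln2 / k = 0.693147 / 0.01553 = 44.63 h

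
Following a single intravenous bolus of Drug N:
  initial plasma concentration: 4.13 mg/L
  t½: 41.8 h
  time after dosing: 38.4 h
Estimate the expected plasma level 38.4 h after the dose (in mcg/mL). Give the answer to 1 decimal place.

k = ln2 / t½ = 0.693147 / 41.8 = 0.01658 h⁻¹
C = C₀ · e^(−k·t) = 4.130 × e^(−0.01658 × 38.4)
  = 4.130 × 0.5291 = 2.185 mg/L
(2.185 mg/L = 2.185 mcg/mL)

2.2 mcg/mL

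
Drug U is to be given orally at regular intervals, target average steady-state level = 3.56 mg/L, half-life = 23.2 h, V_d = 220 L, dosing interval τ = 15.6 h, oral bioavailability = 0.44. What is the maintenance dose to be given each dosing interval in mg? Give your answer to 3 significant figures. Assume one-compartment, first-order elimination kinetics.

k = ln2 / t½ = 0.693147 / 23.2 = 0.02988 h⁻¹
CL = k × Vd = 0.02988 × 220 = 6.574 L/h
At steady state, F × (Dose/τ) = Css × CL.
Dose = Css × CL × τ / F = 3.56 × 6.574 × 15.6 / 0.44 = 829.8 mg

830 mg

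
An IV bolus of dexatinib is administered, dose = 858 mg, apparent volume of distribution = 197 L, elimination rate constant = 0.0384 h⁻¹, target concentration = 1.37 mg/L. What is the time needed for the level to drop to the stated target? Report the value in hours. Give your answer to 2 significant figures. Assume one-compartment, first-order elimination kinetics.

30 h

C₀ = Dose / Vd = 858.0 / 197 = 4.355 mg/L
t = ln(C₀ / C) / k = ln(4.355 / 1.37) / 0.03840
  = ln(3.179) / 0.03840 = 1.157 / 0.03840 = 30.13 h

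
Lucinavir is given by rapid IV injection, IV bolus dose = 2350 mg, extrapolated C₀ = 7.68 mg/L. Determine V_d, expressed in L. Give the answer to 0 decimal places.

306 L

Vd = Dose / C₀ = 2350 / 7.68 = 306.0 L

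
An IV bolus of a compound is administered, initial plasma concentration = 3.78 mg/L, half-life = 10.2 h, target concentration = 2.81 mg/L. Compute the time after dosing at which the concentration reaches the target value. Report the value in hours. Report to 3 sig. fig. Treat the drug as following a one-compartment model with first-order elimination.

4.36 h

k = ln2 / t½ = 0.693147 / 10.2 = 0.06796 h⁻¹
t = ln(C₀ / C) / k = ln(3.780 / 2.81) / 0.06796
  = ln(1.345) / 0.06796 = 0.2964 / 0.06796 = 4.361 h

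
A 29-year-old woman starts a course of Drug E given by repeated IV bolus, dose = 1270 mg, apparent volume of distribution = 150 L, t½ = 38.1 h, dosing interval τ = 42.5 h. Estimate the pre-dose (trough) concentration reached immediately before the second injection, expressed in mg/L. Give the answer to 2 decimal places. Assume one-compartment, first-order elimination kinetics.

C₀ per dose = Dose / Vd = 1270 / 150 = 8.467 mg/L
k = ln2 / t½ = 0.693147 / 38.1 = 0.01819 h⁻¹
Fraction remaining after one interval: r = e^(−kτ) = e^(−0.01819 × 42.5) = 0.4616
Before dose 2, 1 dose has been given (aged 1τ).
C_trough = C₀ × r = 8.467 × 0.4616 = 3.908 mg/L

3.91 mg/L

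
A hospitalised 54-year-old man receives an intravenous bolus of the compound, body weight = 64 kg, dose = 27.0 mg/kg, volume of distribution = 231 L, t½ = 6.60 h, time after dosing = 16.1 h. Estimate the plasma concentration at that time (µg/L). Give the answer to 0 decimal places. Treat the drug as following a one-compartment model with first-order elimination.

1379 µg/L

Total dose = 27.0 × 64 = 1728 mg
C₀ = Dose / Vd = 1728 / 231 = 7.481 mg/L
k = ln2 / t½ = 0.693147 / 6.60 = 0.1050 h⁻¹
C = C₀ · e^(−k·t) = 7.481 × e^(−0.1050 × 16.1)
  = 7.481 × 0.1844 = 1.379 mg/L
Convert: 1.379 mg/L × 1000 = 1379 µg/L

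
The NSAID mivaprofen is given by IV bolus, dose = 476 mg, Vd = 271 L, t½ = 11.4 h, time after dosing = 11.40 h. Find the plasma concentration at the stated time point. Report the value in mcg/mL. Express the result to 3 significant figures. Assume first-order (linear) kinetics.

C₀ = Dose / Vd = 476.0 / 271 = 1.756 mg/L
k = ln2 / t½ = 0.693147 / 11.4 = 0.06080 h⁻¹
t / t½ = 11.40 / 11.4 = 1 half-lives
C = C₀ × (1/2)^1 = 1.756 × 0.5000 = 0.8780 mg/L
(0.8780 mg/L = 0.8780 mcg/mL)

0.878 mcg/mL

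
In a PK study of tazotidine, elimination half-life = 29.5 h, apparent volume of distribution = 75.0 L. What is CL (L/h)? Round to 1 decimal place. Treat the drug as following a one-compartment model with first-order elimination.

k = ln2 / t½ = 0.693147 / 29.5 = 0.02350 h⁻¹
CL = k × Vd = 0.02350 × 75.0 = 1.763 L/h

1.8 L/h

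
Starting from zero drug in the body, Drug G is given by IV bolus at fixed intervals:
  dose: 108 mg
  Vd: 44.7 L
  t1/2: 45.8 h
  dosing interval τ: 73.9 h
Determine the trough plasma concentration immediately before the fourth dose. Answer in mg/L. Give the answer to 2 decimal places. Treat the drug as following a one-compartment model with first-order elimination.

C₀ per dose = Dose / Vd = 108 / 44.7 = 2.416 mg/L
k = ln2 / t½ = 0.693147 / 45.8 = 0.01513 h⁻¹
Fraction remaining after one interval: r = e^(−kτ) = e^(−0.01513 × 73.9) = 0.3269
Before dose 4, 3 doses have been given (aged 1τ, 2τ, 3τ).
C_trough = C₀ × (r + r² + … + r^3) = C₀ × r(1−r^3)/(1−r)
        = 2.416 × 0.3269 × (1 − 0.03493) / (1 − 0.3269) = 1.132 mg/L

1.13 mg/L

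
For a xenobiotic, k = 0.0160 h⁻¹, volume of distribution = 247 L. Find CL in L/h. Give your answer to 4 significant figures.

3.952 L/h

CL = k × Vd = 0.0160 × 247 = 3.952 L/h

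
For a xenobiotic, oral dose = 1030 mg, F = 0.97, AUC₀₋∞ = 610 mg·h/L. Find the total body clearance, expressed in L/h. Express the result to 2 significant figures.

1.6 L/h

CL = F·Dose / AUC = 0.97 × 1030 / 610 = 1.638 L/h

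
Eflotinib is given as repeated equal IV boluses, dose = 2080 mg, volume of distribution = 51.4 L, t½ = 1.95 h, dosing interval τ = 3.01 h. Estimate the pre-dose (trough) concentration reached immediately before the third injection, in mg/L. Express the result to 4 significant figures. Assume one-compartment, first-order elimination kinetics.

C₀ per dose = Dose / Vd = 2080 / 51.4 = 40.47 mg/L
k = ln2 / t½ = 0.693147 / 1.95 = 0.3555 h⁻¹
Fraction remaining after one interval: r = e^(−kτ) = e^(−0.3555 × 3.01) = 0.3430
Before dose 3, 2 doses have been given (aged 1τ, 2τ).
C_trough = C₀ × (r + r²) = 40.47 × (0.3430 + 0.1176) = 18.64 mg/L

18.64 mg/L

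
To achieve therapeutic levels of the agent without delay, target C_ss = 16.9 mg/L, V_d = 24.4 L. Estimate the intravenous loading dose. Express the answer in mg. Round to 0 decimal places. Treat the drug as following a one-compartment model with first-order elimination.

LD = Css × Vd = 16.9 × 24.4 = 412.4 mg

412 mg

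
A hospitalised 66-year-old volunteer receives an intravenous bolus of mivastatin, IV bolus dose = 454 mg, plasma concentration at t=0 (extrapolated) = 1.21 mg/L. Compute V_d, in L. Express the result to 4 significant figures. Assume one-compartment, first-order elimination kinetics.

375.2 L

Vd = Dose / C₀ = 454.0 / 1.21 = 375.2 L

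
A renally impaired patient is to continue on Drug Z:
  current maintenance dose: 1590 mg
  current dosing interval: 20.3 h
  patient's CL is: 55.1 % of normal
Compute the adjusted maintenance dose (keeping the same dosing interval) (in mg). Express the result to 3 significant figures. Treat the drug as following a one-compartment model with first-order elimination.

To keep the same average steady-state level, dosing rate must scale with clearance.
CL ratio = 55.1 / 100 = 0.5510
New dose (same interval) = 1590 × 0.5510 = 876.1 mg

876 mg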